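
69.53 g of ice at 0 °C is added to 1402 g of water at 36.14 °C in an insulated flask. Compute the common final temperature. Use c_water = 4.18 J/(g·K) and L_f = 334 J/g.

Let T be the final temperature. ΣQ_i = 0:
latent heat to melt: 69.53·334 = 23223
  meltwater 0→T: 69.53·4.18·T = 290.64 T
  water cools: 1402·4.18·(T − 36.14) = 5860.4(T − 36.14)
6151 T = 211793 − 23223 = 188570
T ≈ 30.66 °C (positive, so assuming full melt was valid).

T_f ≈ 30.7 °C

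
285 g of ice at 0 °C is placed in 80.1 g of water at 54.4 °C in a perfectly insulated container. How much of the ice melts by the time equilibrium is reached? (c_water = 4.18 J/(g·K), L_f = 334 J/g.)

Cooling the water to 0 °C releases 80.1×4.18×54.4 = 18214 J.
Melting all 285 g of ice would need 285×334 = 95190 J.
18214 J < 95190 J, so only part of the ice melts and the system sits at 0 °C.
Mass melted = 18214/334 ≈ 54.53 g.

m_melted ≈ 54.5 g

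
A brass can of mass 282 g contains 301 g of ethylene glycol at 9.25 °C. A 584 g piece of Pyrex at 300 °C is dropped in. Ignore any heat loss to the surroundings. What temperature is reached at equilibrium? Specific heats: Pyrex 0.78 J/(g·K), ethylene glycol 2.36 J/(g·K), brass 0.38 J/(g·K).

T_f ≈ 113.3 °C

Conservation of energy gives ΣQ = 0:
584·0.78·(T − 300) + 301·2.36·(T − 9.25) + 282·0.38·(T − 9.25) = 0
455.52(T − 300) + 710.36(T − 9.25) + 107.16(T − 9.25) = 0
(455.52 + 710.36 + 107.16) T = 455.52·300 + 710.36·9.25 + 107.16·9.25
T = 144218 / 1273 = 113 °C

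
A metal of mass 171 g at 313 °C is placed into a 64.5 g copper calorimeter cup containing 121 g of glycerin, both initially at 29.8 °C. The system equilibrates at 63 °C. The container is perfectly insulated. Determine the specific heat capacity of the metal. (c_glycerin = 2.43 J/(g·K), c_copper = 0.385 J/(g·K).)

c ≈ 0.248 J/(g·K)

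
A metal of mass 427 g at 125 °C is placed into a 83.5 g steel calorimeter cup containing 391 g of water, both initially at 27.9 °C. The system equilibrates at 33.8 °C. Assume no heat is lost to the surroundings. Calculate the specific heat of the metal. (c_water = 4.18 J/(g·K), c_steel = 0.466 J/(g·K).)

c ≈ 0.254 J/(g·K)

Let T be the final temperature. ΣQ_i = 0:
427×c×(33.8 − 125) + 391×4.18×(33.8 − 27.9) + 83.5×0.466×(33.8 − 27.9) = 0
-38942 c = -9872.4
c = -9872.4/-38942 ≈ 0.2535 J/(g·K)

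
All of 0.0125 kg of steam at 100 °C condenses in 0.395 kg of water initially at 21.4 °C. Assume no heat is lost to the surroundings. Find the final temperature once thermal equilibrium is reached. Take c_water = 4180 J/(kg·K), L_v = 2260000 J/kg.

Net heat exchanged in the isolated system is zero:
steam→water at 100 °C releases m L_v = 0.0125×2260000 = 28250
  condensed water 100 °C→T: 52.25(T − 100)
  original water: 1651.1(T − 21.4)
1703.4 T = 28250 + 5225 + 35334 = 68809
T ≈ 40.40 °C — below 100 °C, confirming all the steam condensed.

T_f ≈ 40.4 °C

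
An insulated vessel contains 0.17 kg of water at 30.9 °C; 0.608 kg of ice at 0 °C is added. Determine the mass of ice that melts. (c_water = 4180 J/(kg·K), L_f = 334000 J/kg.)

m_melted ≈ 0.0657 kg

Heat available from the water dropping to 0 °C: 0.17×4180×30.9 = 21958 J.
To melt every bit of ice: 0.608×334000 = 203072 J.
21958 J < 203072 J, so only part of the ice melts and the system sits at 0 °C.
Mass melted = 21958/334000 ≈ 0.06574 kg.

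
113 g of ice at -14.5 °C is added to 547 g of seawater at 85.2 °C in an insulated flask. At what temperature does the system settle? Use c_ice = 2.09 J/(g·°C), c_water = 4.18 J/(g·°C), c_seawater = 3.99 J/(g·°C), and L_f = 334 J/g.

Conservation of energy gives ΣQ = 0:
warm ice to 0 °C: 113×2.09×(0 − (-14.5)) = 3424.5
  melt ice: 113×334 = 37742
  warm the meltwater: 472.34 T
  seawater: 2182.5(T − 85.2)
2654.9 T = 185952 − 41166 = 144785
T ≈ 54.54 °C. Since T > 0 °C, the all-ice-melts assumption holds.

T_f ≈ 54.5 °C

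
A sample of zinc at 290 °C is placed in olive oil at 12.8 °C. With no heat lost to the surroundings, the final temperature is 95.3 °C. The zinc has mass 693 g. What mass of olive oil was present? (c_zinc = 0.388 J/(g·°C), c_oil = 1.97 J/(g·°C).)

m ≈ 322 g

Let T be the final temperature. ΣQ_i = 0:
693·0.388·(95.3 − 290) + m·1.97·(95.3 − 12.8) = 0
162.53 m = 52352
m = 52352/162.53 ≈ 322.1 g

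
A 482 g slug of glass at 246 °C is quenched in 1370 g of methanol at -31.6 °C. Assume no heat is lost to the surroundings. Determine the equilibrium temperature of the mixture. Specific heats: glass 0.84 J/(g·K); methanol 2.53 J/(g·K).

T_f ≈ -2.6 °C

|Q_glass| = |Q_methanol|:
482×0.84×(246 − T) = 1370×2.53×(T − (-31.6))
404.88(246 − T) = 3466.1(T − (-31.6))
3871 T = -9928.3  ⇒  T ≈ -2.56 °C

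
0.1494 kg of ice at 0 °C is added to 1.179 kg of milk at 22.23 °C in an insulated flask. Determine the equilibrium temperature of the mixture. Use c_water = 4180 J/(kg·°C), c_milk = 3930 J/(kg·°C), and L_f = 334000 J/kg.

T_f ≈ 10.1 °C

Setting the total heat transfer to zero:
fusion: m_ice L_f = 0.1494·334000 = 49900
  warm the meltwater: 624.49 T
  milk cools: 1.179·3930·(T − 22.23) = 4633.5(T − 22.23)
5258 T = 103002 − 49900 = 53102
T ≈ 10.10 °C (positive, so assuming full melt was valid).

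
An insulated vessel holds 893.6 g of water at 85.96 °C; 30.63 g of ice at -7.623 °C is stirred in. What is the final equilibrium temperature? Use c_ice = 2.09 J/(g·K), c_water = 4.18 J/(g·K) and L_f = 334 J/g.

T_f ≈ 80.3 °C

Setting the total heat transfer to zero:
warm ice to 0 °C: 30.63×2.09×(0 − (-7.623)) = 488
  latent heat to melt: 30.63×334 = 10230
  meltwater 0→T: 30.63×4.18×T = 128.03 T
  water: 3735.2(T − 85.96)
3863.3 T = 321082 − 10718 = 310363
T ≈ 80.34 °C (positive, so assuming full melt was valid).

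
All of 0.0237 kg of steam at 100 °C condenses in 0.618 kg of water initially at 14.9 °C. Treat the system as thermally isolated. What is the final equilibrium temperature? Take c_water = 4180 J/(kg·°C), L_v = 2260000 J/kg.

T_f ≈ 38.0 °C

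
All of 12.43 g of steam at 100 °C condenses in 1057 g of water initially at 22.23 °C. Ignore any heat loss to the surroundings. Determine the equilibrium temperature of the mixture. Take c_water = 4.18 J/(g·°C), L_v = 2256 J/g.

Taking heat into each body as positive, Σ m c ΔT = 0:
latent heat released on condensation: 12.43×2256 = 28042
  condensed water 100 °C→T: 51.96(T − 100)
  water warms: 1057×4.18×(T − 22.23) = 4418.3(T − 22.23)
4470.2 T = 28042 + 5195.7 + 98218 = 131456
T ≈ 29.41 °C (< 100 °C, so full condensation is consistent).

T_f ≈ 29.4 °C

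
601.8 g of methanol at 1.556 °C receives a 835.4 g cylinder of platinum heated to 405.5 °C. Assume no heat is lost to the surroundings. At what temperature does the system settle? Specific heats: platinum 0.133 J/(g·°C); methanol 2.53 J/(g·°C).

Setting the total heat transfer to zero:
835.4·0.133·(T − 405.5) + 601.8·2.53·(T − 1.556) = 0
(111.11 + 1522.6) T = 111.11·405.5 + 1522.6·1.556
T ≈ 29.03 °C

T_f ≈ 29.0 °C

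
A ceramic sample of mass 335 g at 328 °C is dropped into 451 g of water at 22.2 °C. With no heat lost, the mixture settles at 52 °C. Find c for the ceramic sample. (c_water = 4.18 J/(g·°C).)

c ≈ 0.608 J/(g·°C)

Heat gained plus heat lost sum to zero:
335·c·(52 − 328) + 451·4.18·(52 − 22.2) = 0
-92460 c = -56178
c = -56178/-92460 ≈ 0.6076 J/(g·°C)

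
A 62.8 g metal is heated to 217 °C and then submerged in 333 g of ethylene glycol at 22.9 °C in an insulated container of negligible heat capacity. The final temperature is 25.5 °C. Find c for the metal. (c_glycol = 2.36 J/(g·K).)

Heat lost by the metal = heat gained by the glycol:
62.8×c×(217 − 25.5) = 333×2.36×(25.5 − 22.9)
12026 c = 2043.3  ⇒  c ≈ 0.1699 J/(g·K)

c ≈ 0.17 J/(g·K)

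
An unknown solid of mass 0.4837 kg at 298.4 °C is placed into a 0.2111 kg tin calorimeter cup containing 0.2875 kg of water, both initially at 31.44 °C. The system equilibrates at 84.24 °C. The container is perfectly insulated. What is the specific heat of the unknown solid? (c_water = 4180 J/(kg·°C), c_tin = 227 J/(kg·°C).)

Let T be the final temperature. ΣQ_i = 0:
0.4837·c·(84.24 − 298.4) + 0.2875·4180·(84.24 − 31.44) + 0.2111·227·(84.24 − 31.44) = 0
-103.59 c = -65983
c = -65983/-103.59 ≈ 637 J/(kg·°C)

c ≈ 637 J/(kg·°C)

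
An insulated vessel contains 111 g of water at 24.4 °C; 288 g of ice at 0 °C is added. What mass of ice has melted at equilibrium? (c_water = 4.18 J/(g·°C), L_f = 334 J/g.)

m_melted ≈ 33.9 g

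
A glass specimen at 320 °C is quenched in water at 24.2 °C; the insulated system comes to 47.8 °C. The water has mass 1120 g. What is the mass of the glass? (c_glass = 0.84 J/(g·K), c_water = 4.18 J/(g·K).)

Conservation of energy gives ΣQ = 0:
m×0.84×(47.8 − 320) + 1120×4.18×(47.8 − 24.2) = 0
-228.65 m = -110486
m = -110486/-228.65 ≈ 483.2 g

m ≈ 483 g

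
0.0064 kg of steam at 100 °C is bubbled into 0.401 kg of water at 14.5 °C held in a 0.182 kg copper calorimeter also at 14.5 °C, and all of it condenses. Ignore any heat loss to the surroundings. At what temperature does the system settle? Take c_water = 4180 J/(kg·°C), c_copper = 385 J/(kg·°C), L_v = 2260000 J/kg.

Taking heat into each body as positive, Σ m c ΔT = 0:
steam→water at 100 °C releases m L_v = 0.0064·2260000 = 14464
  condensate cools 100→T: 0.0064·4180·(T − 100) = 26.75(T − 100)
  water warms: 0.401·4180·(T − 14.5) = 1676.2(T − 14.5)
  copper cup: 0.182·385·(T − 14.5) = 70.07(T − 14.5)
1773 T = 14464 + 2675.2 + 25321 = 42460
T ≈ 23.95 °C, under the boiling point, so the assumption holds.

T_f ≈ 23.9 °C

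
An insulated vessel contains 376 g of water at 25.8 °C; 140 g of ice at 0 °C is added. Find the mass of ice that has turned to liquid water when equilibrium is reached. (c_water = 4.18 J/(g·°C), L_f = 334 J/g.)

m_melted ≈ 121 g

Water can give up m c ΔT = 376×4.18×25.8 = 40549 J before reaching 0 °C.
Fully melting the ice requires m_ice L_f = 140×334 = 46760 J.
That's not enough to melt it all — equilibrium is at 0 °C with ice remaining.
m_melted×334 = 40549  ⇒  m_melted ≈ 121.4 g.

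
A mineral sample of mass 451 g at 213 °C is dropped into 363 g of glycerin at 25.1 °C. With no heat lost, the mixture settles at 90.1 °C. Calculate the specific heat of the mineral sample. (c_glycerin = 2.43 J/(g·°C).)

c ≈ 1.03 J/(g·°C)

m_s c (T_s − T_f) = m_glycerin c_glycerin (T_f − T_0):
451×c×(213 − 90.1) = 363×2.43×(90.1 − 25.1)
55428 c = 57336  ⇒  c ≈ 1.034 J/(g·°C)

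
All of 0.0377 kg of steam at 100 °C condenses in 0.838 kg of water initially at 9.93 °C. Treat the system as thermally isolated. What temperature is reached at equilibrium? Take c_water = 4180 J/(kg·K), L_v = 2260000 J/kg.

Let T be the final temperature. ΣQ_i = 0:
latent heat released on condensation: 0.0377×2260000 = 85202; condensed water 100 °C→T: 157.59(T − 100); water warms: 0.838×4180×(T − 9.93) = 3502.8(T − 9.93)
3660.4 T = 85202 + 15759 + 34783 = 135744
T ≈ 37.08 °C — below 100 °C, confirming all the steam condensed.

T_f ≈ 37.1 °C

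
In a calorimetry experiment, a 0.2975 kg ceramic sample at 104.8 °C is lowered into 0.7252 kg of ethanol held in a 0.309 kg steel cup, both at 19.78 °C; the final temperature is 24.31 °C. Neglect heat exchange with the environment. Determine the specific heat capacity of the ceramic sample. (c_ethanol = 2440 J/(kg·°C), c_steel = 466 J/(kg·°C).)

Taking heat into each body as positive, Σ m c ΔT = 0:
0.2975·c·(24.31 − 104.8) + 0.7252·2440·(24.31 − 19.78) + 0.309·466·(24.31 − 19.78) = 0
-23.95 c = -8668.1
c = -8668.1/-23.95 ≈ 362 J/(kg·°C)

c ≈ 362 J/(kg·°C)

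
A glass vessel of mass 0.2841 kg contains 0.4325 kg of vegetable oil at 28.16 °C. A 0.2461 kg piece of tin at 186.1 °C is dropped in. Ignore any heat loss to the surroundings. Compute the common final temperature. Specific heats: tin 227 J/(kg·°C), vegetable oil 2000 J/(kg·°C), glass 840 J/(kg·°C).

Setting the total heat transfer to zero:
0.2461·227·(T − 186.1) + 0.4325·2000·(T − 28.16) + 0.2841·840·(T − 28.16) = 0
(55.86 + 865 + 238.64) T = 55.86·186.1 + 865·28.16 + 238.64·28.16
T ≈ 35.77 °C

T_f ≈ 35.8 °C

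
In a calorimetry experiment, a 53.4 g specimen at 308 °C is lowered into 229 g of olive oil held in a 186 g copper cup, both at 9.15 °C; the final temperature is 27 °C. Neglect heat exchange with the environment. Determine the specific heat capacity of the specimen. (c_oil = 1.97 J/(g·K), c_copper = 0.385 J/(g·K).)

Taking heat into each body as positive, Σ m c ΔT = 0:
53.4·c·(27 − 308) + 229·1.97·(27 − 9.15) + 186·0.385·(27 − 9.15) = 0
-15005 c = -9330.9
c = -9330.9/-15005 ≈ 0.6218 J/(g·K)

c ≈ 0.622 J/(g·K)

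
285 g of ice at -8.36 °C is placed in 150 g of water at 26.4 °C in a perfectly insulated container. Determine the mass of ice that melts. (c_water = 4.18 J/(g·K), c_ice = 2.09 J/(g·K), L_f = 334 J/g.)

Heat available from the water dropping to 0 °C: 150×4.18×26.4 = 16553 J.
Of that, 285×2.09×8.36 = 4979.6 J goes to bring the ice to 0 °C, leaving 11573 J.
Fully melting the ice requires m_ice L_f = 285×334 = 95190 J.
That's not enough to melt it all — equilibrium is at 0 °C with ice remaining.
m_melted×334 = 11573  ⇒  m_melted ≈ 34.65 g.

m_melted ≈ 34.7 g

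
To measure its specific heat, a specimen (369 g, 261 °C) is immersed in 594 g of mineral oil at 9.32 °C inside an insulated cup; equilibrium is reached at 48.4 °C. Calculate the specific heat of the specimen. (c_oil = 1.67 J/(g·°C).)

Heat lost by the specimen = heat gained by the oil:
369×c×(261 − 48.4) = 594×1.67×(48.4 − 9.32)
78449 c = 38767  ⇒  c ≈ 0.4942 J/(g·°C)

c ≈ 0.494 J/(g·°C)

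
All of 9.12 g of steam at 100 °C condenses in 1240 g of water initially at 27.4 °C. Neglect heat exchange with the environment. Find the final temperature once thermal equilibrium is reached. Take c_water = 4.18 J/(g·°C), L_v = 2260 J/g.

T_f ≈ 31.9 °C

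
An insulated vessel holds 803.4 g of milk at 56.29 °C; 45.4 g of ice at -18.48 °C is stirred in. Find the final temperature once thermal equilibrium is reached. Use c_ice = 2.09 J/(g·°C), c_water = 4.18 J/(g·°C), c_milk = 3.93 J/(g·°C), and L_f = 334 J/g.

T_f ≈ 48.0 °C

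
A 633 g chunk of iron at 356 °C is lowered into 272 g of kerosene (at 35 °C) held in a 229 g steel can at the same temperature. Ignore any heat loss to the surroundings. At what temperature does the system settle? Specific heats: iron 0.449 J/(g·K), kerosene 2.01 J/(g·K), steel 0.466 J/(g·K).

With ΣQ=0 the equilibrium temperature is the m·c-weighted mean:
T_f = (284.22×356 + 546.72×35 + 106.71×35) / (284.22 + 546.72 + 106.71)
    = 124051 / 937.65 ≈ 132.30 °C

T_f ≈ 132.3 °C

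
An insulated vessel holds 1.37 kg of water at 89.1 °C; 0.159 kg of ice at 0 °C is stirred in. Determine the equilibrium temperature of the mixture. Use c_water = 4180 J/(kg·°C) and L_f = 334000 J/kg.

T_f ≈ 71.5 °C

Energy balance with sensible and latent terms:
fusion: m_ice L_f = 0.159×334000 = 53106
  warm the meltwater: 664.62 T
  water: 5726.6(T − 89.1)
6391.2 T = 510240 − 53106 = 457134
T ≈ 71.53 °C (positive, so assuming full melt was valid).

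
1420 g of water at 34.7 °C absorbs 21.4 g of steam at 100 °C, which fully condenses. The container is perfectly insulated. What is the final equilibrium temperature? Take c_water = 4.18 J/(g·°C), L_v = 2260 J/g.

T_f ≈ 43.7 °C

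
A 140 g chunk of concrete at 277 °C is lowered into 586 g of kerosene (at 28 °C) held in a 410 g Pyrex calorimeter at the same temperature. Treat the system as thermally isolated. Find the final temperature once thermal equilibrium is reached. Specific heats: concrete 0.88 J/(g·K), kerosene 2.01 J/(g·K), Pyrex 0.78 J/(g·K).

T_f ≈ 46.9 °C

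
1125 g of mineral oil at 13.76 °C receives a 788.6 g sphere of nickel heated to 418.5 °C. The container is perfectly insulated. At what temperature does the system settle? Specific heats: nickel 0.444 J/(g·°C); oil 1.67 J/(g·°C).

T_f ≈ 77.3 °C

T_f is the heat-capacity-weighted average of the initial temperatures:
T_f = (350.14*418.5 + 1878.8*13.76) / (350.14 + 1878.8)
    = 172385 / 2228.9 ≈ 77.34 °C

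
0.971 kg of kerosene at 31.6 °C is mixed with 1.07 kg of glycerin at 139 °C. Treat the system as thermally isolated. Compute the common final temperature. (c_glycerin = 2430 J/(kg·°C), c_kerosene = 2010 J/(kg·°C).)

T_f ≈ 92.9 °C

Set heat shed by the hot body equal to heat absorbed by the cold body:
1.07*2430*(139 − T) = 0.971*2010*(T − 31.6)
2600.1(139 − T) = 1951.7(T − 31.6)
4551.8 T = 423088  ⇒  T ≈ 92.95 °C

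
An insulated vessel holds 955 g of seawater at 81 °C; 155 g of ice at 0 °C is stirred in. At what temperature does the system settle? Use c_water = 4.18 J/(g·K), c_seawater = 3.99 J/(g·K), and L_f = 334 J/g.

Heat gained plus heat lost sum to zero:
latent heat to melt: 155×334 = 51770; warm the meltwater: 647.9 T; seawater cools: 955×3.99×(T − 81) = 3810.5(T − 81)
4458.4 T = 308646 − 51770 = 256876
T ≈ 57.62 °C. Since T > 0 °C, the all-ice-melts assumption holds.

T_f ≈ 57.6 °C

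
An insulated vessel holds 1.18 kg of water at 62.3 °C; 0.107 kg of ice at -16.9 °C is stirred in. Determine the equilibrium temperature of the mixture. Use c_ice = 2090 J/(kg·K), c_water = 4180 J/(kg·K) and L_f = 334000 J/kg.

Energy conservation, ΣQ = 0:
warm ice to 0 °C: 0.107×2090×(0 − (-16.9)) = 3779.3
  melt ice: 0.107×334000 = 35738
  warm the meltwater: 447.26 T
  water cools: 1.18×4180×(T − 62.3) = 4932.4(T − 62.3)
5379.7 T = 307289 − 39517 = 267771
T ≈ 49.77 °C. Since T > 0 °C, the all-ice-melts assumption holds.

T_f ≈ 49.8 °C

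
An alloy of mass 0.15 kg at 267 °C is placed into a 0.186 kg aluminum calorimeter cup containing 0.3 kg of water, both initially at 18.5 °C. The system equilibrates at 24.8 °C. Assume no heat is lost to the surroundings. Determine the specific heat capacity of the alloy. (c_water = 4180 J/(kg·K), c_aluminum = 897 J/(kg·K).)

Taking heat into each body as positive, Σ m c ΔT = 0:
0.15·c·(24.8 − 267) + 0.3·4180·(24.8 − 18.5) + 0.186·897·(24.8 − 18.5) = 0
-36.33 c = -8951.3
c = -8951.3/-36.33 ≈ 246.4 J/(kg·K)

c ≈ 246 J/(kg·K)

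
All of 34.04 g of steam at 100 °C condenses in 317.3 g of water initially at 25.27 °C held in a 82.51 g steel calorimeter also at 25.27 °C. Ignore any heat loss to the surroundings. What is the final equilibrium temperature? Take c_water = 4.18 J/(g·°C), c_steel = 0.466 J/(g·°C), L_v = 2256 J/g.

Net heat exchanged in the isolated system is zero:
condense steam: −34.04×2256 = −76794
  condensed water 100 °C→T: 142.29(T − 100)
  water warms: 317.3×4.18×(T − 25.27) = 1326.3(T − 25.27)
  cup: 38.45(T − 25.27)
1507.1 T = 76794 + 14229 + 34488 = 125511
T ≈ 83.28 °C — below 100 °C, confirming all the steam condensed.

T_f ≈ 83.3 °C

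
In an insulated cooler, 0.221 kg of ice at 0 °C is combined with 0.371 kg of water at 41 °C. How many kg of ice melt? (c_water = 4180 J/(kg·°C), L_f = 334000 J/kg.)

m_melted ≈ 0.19 kg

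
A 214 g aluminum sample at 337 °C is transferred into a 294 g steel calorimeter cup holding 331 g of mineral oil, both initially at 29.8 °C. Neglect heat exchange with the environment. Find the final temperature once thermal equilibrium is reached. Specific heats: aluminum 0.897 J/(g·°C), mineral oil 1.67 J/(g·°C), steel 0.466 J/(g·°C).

T_f ≈ 96.7 °C

T_f = Σ m_i c_i T_i / Σ m_i c_i:
T_f = (191.96·337 + 552.77·29.8 + 137·29.8) / (191.96 + 552.77 + 137)
    = 85245 / 881.73 ≈ 96.68 °C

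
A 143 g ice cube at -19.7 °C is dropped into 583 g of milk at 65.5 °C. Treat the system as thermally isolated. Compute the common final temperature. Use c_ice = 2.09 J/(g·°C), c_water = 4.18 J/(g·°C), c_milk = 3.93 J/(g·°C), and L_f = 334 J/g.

T_f ≈ 33.4 °C

Taking heat into each body as positive, Σ m c ΔT = 0:
ice -19.7→0 °C: 143·2.09·19.7 = 5887.7; fusion: m_ice L_f = 143·334 = 47762; warm the meltwater: 597.74 T; milk: 2291.2(T − 65.5)
2888.9 T = 150073 − 53650 = 96423
T ≈ 33.38 °C — above 0 °C, consistent with complete melting.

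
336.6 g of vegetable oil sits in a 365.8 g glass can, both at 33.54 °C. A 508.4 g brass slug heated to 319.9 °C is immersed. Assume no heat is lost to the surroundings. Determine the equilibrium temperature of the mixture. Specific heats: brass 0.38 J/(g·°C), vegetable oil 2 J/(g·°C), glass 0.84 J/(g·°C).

Energy conservation, ΣQ = 0:
508.4*0.38*(T − 319.9) + 336.6*2*(T − 33.54) + 365.8*0.84*(T − 33.54) = 0
(193.19 + 673.2 + 307.27) T = 193.19*319.9 + 673.2*33.54 + 307.27*33.54
T = 94687 / 1173.7 = 80.7 °C

T_f ≈ 80.7 °C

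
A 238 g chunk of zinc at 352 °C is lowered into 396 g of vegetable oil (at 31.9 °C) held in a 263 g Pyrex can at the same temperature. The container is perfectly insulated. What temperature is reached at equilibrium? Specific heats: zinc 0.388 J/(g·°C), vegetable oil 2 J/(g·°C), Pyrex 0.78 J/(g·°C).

T_f = Σ m_i c_i T_i / Σ m_i c_i:
T_f = (92.34*352 + 792*31.9 + 205.14*31.9) / (92.34 + 792 + 205.14)
    = 64314 / 1089.5 ≈ 59.03 °C

T_f ≈ 59.0 °C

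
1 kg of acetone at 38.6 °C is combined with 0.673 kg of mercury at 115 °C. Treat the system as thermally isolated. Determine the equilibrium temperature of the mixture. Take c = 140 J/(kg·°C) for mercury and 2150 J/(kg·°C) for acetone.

T_f ≈ 41.8 °C

Conservation of energy gives ΣQ = 0:
0.673×140×(T − 115) + 1×2150×(T − 38.6) = 0
94.22(T − 115) + 2150(T − 38.6) = 0
(94.22 + 2150) T = 94.22×115 + 2150×38.6
T ≈ 41.81 °C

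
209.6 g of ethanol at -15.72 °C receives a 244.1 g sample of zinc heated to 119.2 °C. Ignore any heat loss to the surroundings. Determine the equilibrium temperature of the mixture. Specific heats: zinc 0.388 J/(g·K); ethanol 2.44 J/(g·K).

T_f ≈ 5.4 °C

Taking heat into each body as positive, Σ m c ΔT = 0:
244.1·0.388·(T − 119.2) + 209.6·2.44·(T − (-15.72)) = 0
(94.71 + 511.42) T = 94.71·119.2 + 511.42·(-15.72)
T ≈ 5.36 °C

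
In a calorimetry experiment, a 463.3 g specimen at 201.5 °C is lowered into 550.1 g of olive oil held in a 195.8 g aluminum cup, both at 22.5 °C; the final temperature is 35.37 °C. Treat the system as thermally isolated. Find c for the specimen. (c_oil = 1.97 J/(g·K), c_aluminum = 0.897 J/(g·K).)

c ≈ 0.211 J/(g·K)

Heat gained plus heat lost sum to zero:
463.3·c·(35.37 − 201.5) + 550.1·1.97·(35.37 − 22.5) + 195.8·0.897·(35.37 − 22.5) = 0
-76968 c = -16208
c = -16208/-76968 ≈ 0.2106 J/(g·K)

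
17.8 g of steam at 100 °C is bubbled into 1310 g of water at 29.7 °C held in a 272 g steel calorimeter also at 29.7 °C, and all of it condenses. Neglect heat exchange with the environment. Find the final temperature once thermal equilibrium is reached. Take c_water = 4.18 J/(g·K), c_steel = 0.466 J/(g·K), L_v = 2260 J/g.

T_f ≈ 37.7 °C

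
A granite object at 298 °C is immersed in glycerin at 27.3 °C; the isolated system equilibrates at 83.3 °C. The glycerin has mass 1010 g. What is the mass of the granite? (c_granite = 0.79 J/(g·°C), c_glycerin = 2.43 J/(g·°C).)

m ≈ 810 g

Setting the total heat transfer to zero:
m×0.79×(83.3 − 298) + 1010×2.43×(83.3 − 27.3) = 0
-169.61 m = -137441
m = -137441/-169.61 ≈ 810.3 g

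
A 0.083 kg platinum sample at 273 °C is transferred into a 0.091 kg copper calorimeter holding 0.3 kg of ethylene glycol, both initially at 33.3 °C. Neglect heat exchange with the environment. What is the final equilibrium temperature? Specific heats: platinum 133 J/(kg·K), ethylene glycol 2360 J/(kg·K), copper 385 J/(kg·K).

T_f ≈ 36.8 °C

Setting the total heat transfer to zero:
0.083*133*(T − 273) + 0.3*2360*(T − 33.3) + 0.091*385*(T − 33.3) = 0
754.07 T = 27757
T = 27757/754.07 ≈ 36.81 °C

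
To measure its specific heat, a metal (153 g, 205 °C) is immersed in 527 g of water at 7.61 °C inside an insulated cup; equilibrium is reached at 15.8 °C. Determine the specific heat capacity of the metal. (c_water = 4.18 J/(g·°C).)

c ≈ 0.623 J/(g·°C)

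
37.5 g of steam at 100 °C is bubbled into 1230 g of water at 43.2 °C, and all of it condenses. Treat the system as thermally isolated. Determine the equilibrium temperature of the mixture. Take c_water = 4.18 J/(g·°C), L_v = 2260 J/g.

T_f ≈ 60.9 °C

Let T be the final temperature. ΣQ_i = 0:
steam→water at 100 °C releases m L_v = 37.5×2260 = 84750; condensed water 100 °C→T: 156.75(T − 100); original water: 5141.4(T − 43.2)
5298.1 T = 84750 + 15675 + 222108 = 322533
T ≈ 60.88 °C, under the boiling point, so the assumption holds.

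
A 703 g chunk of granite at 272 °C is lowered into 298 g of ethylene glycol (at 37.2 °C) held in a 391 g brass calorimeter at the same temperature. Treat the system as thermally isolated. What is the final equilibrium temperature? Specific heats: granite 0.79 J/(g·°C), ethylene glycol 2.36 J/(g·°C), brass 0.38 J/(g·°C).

T_f = Σ m_i c_i T_i / Σ m_i c_i:
T_f = (555.37×272 + 703.28×37.2 + 148.58×37.2) / (555.37 + 703.28 + 148.58)
    = 182750 / 1407.2 ≈ 129.86 °C

T_f ≈ 129.9 °C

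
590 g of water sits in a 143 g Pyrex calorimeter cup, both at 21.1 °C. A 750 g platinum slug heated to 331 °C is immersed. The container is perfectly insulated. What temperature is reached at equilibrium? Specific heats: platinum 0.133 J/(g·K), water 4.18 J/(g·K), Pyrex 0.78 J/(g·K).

Heat gained plus heat lost sum to zero:
750·0.133·(T − 331) + 590·4.18·(T − 21.1) + 143·0.78·(T − 21.1) = 0
99.75(T − 331) + 2466.2(T − 21.1) + 111.54(T − 21.1) = 0
2677.5 T = 87408
T = 87408 / 2677.5 = 32.6 °C

T_f ≈ 32.6 °C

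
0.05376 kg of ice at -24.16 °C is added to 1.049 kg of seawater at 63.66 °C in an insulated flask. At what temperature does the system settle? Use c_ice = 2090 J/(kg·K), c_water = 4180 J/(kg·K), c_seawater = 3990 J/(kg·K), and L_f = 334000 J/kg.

Sum of m c ΔT and latent-heat terms is zero:
warm ice to 0 °C: 0.05376×2090×(0 − (-24.16)) = 2714.6; latent heat to melt: 0.05376×334000 = 17956; warm the meltwater: 224.72 T; seawater: 4185.5(T − 63.66)
4410.2 T = 266450 − 20670 = 245779
T ≈ 55.73 °C. Since T > 0 °C, the all-ice-melts assumption holds.

T_f ≈ 55.7 °C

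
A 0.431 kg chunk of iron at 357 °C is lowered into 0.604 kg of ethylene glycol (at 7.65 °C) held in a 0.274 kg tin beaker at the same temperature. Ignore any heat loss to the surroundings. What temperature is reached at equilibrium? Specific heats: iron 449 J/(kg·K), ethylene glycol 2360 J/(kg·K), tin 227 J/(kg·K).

Let T be the final temperature. ΣQ_i = 0:
0.431·449·(T − 357) + 0.604·2360·(T − 7.65) + 0.274·227·(T − 7.65) = 0
(193.52 + 1425.4 + 62.2) T = 193.52·357 + 1425.4·7.65 + 62.2·7.65
T ≈ 47.86 °C

T_f ≈ 47.9 °C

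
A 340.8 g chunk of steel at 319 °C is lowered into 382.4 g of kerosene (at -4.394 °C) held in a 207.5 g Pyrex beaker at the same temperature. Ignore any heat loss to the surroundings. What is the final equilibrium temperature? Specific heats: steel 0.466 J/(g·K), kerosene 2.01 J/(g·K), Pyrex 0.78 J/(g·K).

Heat gained plus heat lost sum to zero:
340.8·0.466·(T − 319) + 382.4·2.01·(T − (-4.394)) + 207.5·0.78·(T − (-4.394)) = 0
158.81(T − 319) + 768.62(T − (-4.394)) + 161.85(T − (-4.394)) = 0
(158.81 + 768.62 + 161.85) T = 158.81·319 + 768.62·(-4.394) + 161.85·(-4.394)
T = 46573 / 1089.3 = 42.8 °C

T_f ≈ 42.8 °C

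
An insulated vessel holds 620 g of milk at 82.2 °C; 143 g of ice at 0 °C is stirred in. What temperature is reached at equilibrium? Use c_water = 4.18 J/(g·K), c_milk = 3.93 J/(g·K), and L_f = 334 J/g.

Setting the total heat transfer to zero:
melt ice: 143×334 = 47762; meltwater 0→T: 143×4.18×T = 597.74 T; milk: 2436.6(T − 82.2)
3034.3 T = 200289 − 47762 = 152527
T ≈ 50.27 °C. Since T > 0 °C, the all-ice-melts assumption holds.

T_f ≈ 50.3 °C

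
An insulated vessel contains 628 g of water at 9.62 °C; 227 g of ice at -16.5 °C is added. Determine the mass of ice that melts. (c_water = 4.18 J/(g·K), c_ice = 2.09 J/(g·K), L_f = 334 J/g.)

Heat available from the water dropping to 0 °C: 628·4.18·9.62 = 25253 J.
Warming the ice to 0 °C takes 227·2.09·16.5 = 7828.1 J, leaving 17425 J for melting.
Fully melting the ice requires m_ice L_f = 227·334 = 75818 J.
17425 J < 75818 J, so only part of the ice melts and the system sits at 0 °C.
Mass melted = 17425/334 ≈ 52.17 g.

m_melted ≈ 52.2 g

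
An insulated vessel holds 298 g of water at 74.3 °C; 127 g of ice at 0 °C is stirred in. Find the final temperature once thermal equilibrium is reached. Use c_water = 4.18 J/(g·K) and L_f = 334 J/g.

Setting the total heat transfer to zero:
latent heat to melt: 127·334 = 42418
  meltwater 0→T: 127·4.18·T = 530.86 T
  water cools: 298·4.18·(T − 74.3) = 1245.6(T − 74.3)
1776.5 T = 92551 − 42418 = 50133
T ≈ 28.22 °C (positive, so assuming full melt was valid).

T_f ≈ 28.2 °C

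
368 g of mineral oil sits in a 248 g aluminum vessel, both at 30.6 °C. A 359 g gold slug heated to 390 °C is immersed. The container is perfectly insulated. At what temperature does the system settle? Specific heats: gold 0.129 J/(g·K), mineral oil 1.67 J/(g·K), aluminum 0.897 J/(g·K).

T_f ≈ 49.4 °C

Taking heat into each body as positive, Σ m c ΔT = 0:
359×0.129×(T − 390) + 368×1.67×(T − 30.6) + 248×0.897×(T − 30.6) = 0
883.33 T = 43674
T = 43674/883.33 ≈ 49.44 °C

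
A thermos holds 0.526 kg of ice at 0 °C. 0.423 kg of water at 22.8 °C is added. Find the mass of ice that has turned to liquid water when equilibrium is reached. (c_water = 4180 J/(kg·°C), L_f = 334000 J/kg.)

m_melted ≈ 0.121 kg

Cooling the water to 0 °C releases 0.423×4180×22.8 = 40314 J.
Fully melting the ice requires m_ice L_f = 0.526×334000 = 175684 J.
40314 J < 175684 J, so only part of the ice melts and the system sits at 0 °C.
m_melt = 40314 / L_f = 0.1207 kg.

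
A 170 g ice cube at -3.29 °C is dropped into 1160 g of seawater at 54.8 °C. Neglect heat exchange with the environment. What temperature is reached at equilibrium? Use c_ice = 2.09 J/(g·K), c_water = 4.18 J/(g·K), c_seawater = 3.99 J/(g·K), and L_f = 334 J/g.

T_f ≈ 36.7 °C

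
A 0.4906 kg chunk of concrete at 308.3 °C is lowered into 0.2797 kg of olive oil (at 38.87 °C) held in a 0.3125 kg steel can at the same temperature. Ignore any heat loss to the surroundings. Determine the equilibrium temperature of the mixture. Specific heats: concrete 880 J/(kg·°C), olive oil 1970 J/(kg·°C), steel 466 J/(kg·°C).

T_f ≈ 142.0 °C

Energy conservation, ΣQ = 0:
0.4906*880*(T − 308.3) + 0.2797*1970*(T − 38.87) + 0.3125*466*(T − 38.87) = 0
1128.4 T = 160180
T = 160180 / 1128.4 = 142 °C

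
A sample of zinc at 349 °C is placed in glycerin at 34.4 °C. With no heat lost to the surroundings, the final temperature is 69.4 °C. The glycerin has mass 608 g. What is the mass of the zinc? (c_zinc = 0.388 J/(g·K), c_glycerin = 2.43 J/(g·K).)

m ≈ 477 g

Setting the total heat transfer to zero:
m·0.388·(69.4 − 349) + 608·2.43·(69.4 − 34.4) = 0
-108.48 m = -51710
m = -51710/-108.48 ≈ 476.7 g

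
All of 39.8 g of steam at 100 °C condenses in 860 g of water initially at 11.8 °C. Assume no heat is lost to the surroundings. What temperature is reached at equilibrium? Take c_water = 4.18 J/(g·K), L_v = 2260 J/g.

T_f ≈ 39.6 °C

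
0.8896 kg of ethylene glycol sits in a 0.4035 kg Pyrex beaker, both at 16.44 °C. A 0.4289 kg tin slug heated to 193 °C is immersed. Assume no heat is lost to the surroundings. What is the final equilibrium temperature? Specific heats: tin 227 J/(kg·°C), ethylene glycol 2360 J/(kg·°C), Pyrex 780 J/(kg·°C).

Conservation of energy gives ΣQ = 0:
0.4289×227×(T − 193) + 0.8896×2360×(T − 16.44) + 0.4035×780×(T − 16.44) = 0
97.36(T − 193) + 2099.5(T − 16.44) + 314.73(T − 16.44) = 0
(97.36 + 2099.5 + 314.73) T = 97.36×193 + 2099.5×16.44 + 314.73×16.44
T = 58480/2511.5 ≈ 23.28 °C

T_f ≈ 23.3 °C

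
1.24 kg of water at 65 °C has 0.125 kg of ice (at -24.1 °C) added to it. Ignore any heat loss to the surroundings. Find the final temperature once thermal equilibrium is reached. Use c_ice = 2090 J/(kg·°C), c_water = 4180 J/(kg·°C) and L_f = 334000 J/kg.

T_f ≈ 50.6 °C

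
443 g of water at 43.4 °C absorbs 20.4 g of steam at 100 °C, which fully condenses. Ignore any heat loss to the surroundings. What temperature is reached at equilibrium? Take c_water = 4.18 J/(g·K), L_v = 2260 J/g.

T_f ≈ 69.7 °C

Setting the total heat transfer to zero:
condense steam: −20.4·2260 = −46104
  condensate cools 100→T: 20.4·4.18·(T − 100) = 85.27(T − 100)
  water warms: 443·4.18·(T − 43.4) = 1851.7(T − 43.4)
1937 T = 46104 + 8527.2 + 80366 = 134997
T ≈ 69.69 °C (< 100 °C, so full condensation is consistent).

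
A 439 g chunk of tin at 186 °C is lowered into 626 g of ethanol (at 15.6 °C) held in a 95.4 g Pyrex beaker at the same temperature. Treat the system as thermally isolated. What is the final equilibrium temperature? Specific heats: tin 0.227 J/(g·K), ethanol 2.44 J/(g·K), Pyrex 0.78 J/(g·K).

Energy conservation, ΣQ = 0:
439·0.227·(T − 186) + 626·2.44·(T − 15.6) + 95.4·0.78·(T − 15.6) = 0
99.65(T − 186) + 1527.4(T − 15.6) + 74.41(T − 15.6) = 0
(99.65 + 1527.4 + 74.41) T = 99.65·186 + 1527.4·15.6 + 74.41·15.6
T = 43524/1701.5 ≈ 25.58 °C

T_f ≈ 25.6 °C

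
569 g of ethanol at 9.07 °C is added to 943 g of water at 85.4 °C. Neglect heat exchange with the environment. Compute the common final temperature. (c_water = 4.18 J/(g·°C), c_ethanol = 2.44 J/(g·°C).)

T_f ≈ 65.5 °C

With ΣQ=0 the equilibrium temperature is the m·c-weighted mean:
T_f = (3941.7×85.4 + 1388.4×9.07) / (3941.7 + 1388.4)
    = 349217 / 5330.1 ≈ 65.52 °C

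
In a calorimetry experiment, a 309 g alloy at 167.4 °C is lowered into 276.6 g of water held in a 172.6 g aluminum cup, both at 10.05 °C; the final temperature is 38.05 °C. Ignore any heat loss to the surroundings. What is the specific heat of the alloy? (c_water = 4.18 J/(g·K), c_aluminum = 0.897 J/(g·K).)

Let T be the final temperature. ΣQ_i = 0:
309·c·(38.05 − 167.4) + 276.6·4.18·(38.05 − 10.05) + 172.6·0.897·(38.05 − 10.05) = 0
-39969 c = -36708
c = -36708/-39969 ≈ 0.9184 J/(g·K)

c ≈ 0.918 J/(g·K)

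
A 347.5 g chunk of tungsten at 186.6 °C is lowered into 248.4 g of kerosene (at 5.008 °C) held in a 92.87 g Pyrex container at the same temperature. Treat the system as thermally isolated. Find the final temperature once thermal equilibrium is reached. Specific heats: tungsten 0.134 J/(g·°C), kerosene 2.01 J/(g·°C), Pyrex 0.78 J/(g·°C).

T_f ≈ 18.7 °C

Net heat exchanged in the isolated system is zero:
347.5×0.134×(T − 186.6) + 248.4×2.01×(T − 5.008) + 92.87×0.78×(T − 5.008) = 0
46.57(T − 186.6) + 499.28(T − 5.008) + 72.44(T − 5.008) = 0
(46.57 + 499.28 + 72.44) T = 46.57×186.6 + 499.28×5.008 + 72.44×5.008
T = 11552/618.29 ≈ 18.68 °C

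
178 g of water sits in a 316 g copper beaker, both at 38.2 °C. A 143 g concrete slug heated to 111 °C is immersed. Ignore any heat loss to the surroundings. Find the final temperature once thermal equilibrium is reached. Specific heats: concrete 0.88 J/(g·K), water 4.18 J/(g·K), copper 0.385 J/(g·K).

T_f ≈ 47.4 °C

T_f = Σ m_i c_i T_i / Σ m_i c_i:
T_f = (125.84·111 + 744.04·38.2 + 121.66·38.2) / (125.84 + 744.04 + 121.66)
    = 47038 / 991.54 ≈ 47.44 °C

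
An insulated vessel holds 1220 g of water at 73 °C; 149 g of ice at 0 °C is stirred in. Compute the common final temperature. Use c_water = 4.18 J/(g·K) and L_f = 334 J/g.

T_f ≈ 56.4 °C

Energy conservation, ΣQ = 0:
melt ice: 149·334 = 49766; warm the meltwater: 622.82 T; water cools: 1220·4.18·(T − 73) = 5099.6(T − 73)
5722.4 T = 372271 − 49766 = 322505
T ≈ 56.36 °C. Since T > 0 °C, the all-ice-melts assumption holds.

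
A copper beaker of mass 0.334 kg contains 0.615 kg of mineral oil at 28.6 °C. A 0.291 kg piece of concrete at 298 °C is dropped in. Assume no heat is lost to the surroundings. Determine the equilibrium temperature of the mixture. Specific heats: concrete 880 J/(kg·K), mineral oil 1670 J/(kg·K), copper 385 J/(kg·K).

Energy conservation, ΣQ = 0:
0.291·880·(T − 298) + 0.615·1670·(T − 28.6) + 0.334·385·(T − 28.6) = 0
256.08(T − 298) + 1027(T − 28.6) + 128.59(T − 28.6) = 0
1411.7 T = 109363
T ≈ 77.47 °C

T_f ≈ 77.5 °C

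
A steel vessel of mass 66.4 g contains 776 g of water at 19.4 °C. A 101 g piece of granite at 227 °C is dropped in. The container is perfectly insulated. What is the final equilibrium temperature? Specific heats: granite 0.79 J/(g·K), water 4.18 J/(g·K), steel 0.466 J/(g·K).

T_f ≈ 24.3 °C

Let T be the final temperature. ΣQ_i = 0:
101*0.79*(T − 227) + 776*4.18*(T − 19.4) + 66.4*0.466*(T − 19.4) = 0
3354.4 T = 81640
T ≈ 24.34 °C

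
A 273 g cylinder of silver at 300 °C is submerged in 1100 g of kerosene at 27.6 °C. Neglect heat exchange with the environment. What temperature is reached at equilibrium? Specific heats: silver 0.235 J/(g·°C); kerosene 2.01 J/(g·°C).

T_f ≈ 35.3 °C

Conservation of energy gives ΣQ = 0:
273*0.235*(T − 300) + 1100*2.01*(T − 27.6) = 0
64.16(T − 300) + 2211(T − 27.6) = 0
2275.2 T = 80270
T = 80270 / 2275.2 = 35.3 °C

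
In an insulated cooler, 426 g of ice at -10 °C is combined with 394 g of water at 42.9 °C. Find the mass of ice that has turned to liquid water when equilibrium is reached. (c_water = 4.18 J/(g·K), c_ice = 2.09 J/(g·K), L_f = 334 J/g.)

m_melted ≈ 185 g

Heat available from the water dropping to 0 °C: 394×4.18×42.9 = 70653 J.
Warming the ice to 0 °C takes 426×2.09×10 = 8903.4 J, leaving 61749 J for melting.
To melt every bit of ice: 426×334 = 142284 J.
61749 J < 142284 J, so only part of the ice melts and the system sits at 0 °C.
m_melt = 61749 / L_f = 184.9 g.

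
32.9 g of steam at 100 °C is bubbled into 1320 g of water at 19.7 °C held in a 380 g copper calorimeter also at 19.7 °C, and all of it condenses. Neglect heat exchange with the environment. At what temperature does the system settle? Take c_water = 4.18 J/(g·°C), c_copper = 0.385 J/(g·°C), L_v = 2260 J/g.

T_f ≈ 34.4 °C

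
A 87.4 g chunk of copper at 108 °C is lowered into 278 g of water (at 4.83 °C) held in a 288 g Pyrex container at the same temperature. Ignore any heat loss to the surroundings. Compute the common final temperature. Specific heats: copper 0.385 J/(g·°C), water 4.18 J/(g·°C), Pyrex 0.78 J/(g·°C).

Conservation of energy gives ΣQ = 0:
87.4*0.385*(T − 108) + 278*4.18*(T − 4.83) + 288*0.78*(T − 4.83) = 0
1420.3 T = 10332
T ≈ 7.27 °C

T_f ≈ 7.3 °C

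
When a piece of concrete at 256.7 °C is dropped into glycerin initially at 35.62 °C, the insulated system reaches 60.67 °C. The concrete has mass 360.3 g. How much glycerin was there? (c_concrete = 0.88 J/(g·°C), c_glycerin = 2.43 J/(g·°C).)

m ≈ 1020 g

Setting the total heat transfer to zero:
360.3×0.88×(60.67 − 256.7) + m×2.43×(60.67 − 35.62) = 0
60.87 m = 62154
m = 62154/60.87 ≈ 1021 g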